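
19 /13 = 1.46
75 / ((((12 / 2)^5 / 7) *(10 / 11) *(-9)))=-385 / 46656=-0.01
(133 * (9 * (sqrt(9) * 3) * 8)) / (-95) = -4536 / 5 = -907.20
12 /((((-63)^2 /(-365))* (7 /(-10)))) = 14600 /9261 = 1.58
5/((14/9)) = 3.21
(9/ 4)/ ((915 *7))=3/ 8540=0.00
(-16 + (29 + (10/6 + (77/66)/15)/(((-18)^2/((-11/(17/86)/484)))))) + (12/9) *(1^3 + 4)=214474769/10905840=19.67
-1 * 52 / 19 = -52 / 19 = -2.74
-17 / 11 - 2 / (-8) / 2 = -125 / 88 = -1.42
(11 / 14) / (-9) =-11 / 126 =-0.09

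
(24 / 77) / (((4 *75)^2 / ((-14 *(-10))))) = 2 / 4125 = 0.00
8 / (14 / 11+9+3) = 0.60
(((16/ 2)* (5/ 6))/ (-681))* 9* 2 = -40/ 227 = -0.18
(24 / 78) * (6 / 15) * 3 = 24 / 65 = 0.37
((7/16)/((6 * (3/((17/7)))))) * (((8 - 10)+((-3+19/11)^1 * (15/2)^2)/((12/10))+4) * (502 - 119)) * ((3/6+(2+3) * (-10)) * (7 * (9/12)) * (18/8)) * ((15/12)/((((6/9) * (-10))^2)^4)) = 0.24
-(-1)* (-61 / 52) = -61 / 52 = -1.17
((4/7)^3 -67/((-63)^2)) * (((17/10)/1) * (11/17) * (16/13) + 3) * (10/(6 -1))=533738/361179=1.48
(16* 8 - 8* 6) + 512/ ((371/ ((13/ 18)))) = 270448/ 3339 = 81.00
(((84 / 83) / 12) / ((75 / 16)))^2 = 12544 / 38750625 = 0.00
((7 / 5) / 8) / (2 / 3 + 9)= 21 / 1160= 0.02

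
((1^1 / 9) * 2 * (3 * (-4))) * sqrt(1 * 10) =-8 * sqrt(10) / 3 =-8.43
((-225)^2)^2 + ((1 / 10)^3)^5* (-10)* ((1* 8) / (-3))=96108398437500000000001 / 37500000000000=2562890625.00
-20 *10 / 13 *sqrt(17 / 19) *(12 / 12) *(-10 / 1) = 2000 *sqrt(323) / 247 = 145.52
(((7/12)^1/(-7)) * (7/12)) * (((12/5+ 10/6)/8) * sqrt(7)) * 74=-15799 * sqrt(7)/8640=-4.84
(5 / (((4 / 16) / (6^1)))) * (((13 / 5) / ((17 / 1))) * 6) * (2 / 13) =288 / 17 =16.94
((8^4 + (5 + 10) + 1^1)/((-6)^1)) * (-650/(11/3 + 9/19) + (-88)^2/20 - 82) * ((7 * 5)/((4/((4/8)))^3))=-157309957/22656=-6943.41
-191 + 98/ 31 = -5823/ 31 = -187.84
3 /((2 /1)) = 3 /2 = 1.50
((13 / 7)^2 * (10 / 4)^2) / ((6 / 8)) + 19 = 7018 / 147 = 47.74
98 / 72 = 49 / 36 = 1.36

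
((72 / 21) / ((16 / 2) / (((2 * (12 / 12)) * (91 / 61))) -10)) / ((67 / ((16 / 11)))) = -832 / 81807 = -0.01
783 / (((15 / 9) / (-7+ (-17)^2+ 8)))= 136242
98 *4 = 392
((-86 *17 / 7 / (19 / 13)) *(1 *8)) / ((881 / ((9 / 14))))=-684216 / 820211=-0.83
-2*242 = -484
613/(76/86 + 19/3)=79077/931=84.94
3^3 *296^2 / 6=394272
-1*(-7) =7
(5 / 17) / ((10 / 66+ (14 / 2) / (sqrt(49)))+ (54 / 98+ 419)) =8085 / 11564692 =0.00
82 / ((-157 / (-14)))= 1148 / 157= 7.31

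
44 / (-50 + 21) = -44 / 29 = -1.52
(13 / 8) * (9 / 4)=117 / 32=3.66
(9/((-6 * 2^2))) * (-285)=855/8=106.88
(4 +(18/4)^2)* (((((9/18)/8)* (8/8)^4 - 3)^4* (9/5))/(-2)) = -4259961513/2621440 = -1625.05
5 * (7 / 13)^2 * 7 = 1715 / 169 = 10.15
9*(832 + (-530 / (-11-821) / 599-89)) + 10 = 1668787633 / 249184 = 6697.01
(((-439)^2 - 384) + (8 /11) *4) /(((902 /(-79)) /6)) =-501430143 /4961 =-101074.41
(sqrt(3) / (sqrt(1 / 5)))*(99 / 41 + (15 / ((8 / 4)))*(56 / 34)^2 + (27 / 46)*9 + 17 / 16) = 126913703*sqrt(15) / 4360432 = 112.73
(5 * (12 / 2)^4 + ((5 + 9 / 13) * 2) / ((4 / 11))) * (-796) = -5183000.92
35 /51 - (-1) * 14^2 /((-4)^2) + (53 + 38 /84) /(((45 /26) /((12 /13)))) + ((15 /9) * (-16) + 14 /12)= 15.94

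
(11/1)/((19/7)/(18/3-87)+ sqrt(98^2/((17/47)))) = 0.07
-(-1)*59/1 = 59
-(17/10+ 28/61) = -1317/610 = -2.16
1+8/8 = 2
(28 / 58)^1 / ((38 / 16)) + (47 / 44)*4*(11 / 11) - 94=-542605 / 6061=-89.52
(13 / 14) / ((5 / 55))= 143 / 14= 10.21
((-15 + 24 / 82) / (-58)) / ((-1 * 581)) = -603 / 1381618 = -0.00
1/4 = 0.25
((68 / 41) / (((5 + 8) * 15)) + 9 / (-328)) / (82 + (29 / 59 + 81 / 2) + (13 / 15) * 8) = -71449 / 490289644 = -0.00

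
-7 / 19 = -0.37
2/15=0.13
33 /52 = 0.63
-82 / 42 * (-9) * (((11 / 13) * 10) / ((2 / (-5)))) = -33825 / 91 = -371.70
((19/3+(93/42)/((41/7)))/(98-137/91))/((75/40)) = 600964/16200945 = 0.04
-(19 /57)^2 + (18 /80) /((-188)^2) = -1413679 /12723840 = -0.11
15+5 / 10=15.50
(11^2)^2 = 14641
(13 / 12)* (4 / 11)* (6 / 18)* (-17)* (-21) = 1547 / 33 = 46.88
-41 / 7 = -5.86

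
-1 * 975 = -975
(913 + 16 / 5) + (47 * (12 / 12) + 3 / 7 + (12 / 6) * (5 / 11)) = 371347 / 385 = 964.54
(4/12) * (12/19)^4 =6912/130321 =0.05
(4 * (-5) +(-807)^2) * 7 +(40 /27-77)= 123080242 /27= 4558527.48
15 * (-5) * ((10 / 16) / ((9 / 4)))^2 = -625 / 108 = -5.79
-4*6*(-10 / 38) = 120 / 19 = 6.32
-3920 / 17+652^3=277167577.41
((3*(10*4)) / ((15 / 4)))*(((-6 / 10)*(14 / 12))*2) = -44.80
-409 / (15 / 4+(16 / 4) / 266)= -217588 / 2003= -108.63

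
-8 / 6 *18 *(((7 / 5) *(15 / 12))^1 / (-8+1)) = 6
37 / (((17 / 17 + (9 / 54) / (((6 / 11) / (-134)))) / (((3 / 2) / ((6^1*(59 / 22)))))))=-3663 / 42421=-0.09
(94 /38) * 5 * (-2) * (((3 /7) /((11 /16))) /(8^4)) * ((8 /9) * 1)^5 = -60160 /28796229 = -0.00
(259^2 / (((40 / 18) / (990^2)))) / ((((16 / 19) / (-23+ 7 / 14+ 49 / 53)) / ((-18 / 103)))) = 11570302303147665 / 87344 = 132468198195.04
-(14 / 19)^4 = -0.29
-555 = -555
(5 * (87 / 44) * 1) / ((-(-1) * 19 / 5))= 2.60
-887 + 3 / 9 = -2660 / 3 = -886.67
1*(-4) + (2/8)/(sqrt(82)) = -4 + sqrt(82)/328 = -3.97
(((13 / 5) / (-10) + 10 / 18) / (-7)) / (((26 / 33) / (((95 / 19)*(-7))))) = 1463 / 780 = 1.88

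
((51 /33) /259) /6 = 17 /17094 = 0.00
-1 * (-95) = 95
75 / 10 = 15 / 2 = 7.50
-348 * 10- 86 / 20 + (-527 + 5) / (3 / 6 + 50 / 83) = -2414263 / 610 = -3957.81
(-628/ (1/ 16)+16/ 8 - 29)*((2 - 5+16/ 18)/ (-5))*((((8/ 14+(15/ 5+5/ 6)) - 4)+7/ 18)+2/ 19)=-2168140/ 567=-3823.88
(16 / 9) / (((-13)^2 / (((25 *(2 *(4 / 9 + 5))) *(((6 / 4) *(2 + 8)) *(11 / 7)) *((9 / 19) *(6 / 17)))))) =616000 / 54587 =11.28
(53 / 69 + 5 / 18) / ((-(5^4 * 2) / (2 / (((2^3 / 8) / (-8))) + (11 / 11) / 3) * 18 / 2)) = 20351 / 13972500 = 0.00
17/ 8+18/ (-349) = 5789/ 2792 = 2.07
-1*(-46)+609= 655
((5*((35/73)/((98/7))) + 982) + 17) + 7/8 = 584027/584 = 1000.05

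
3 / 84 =1 / 28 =0.04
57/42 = 19/14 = 1.36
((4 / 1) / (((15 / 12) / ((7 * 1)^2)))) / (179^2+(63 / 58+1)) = 45472 / 9292495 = 0.00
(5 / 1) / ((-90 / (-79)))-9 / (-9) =97 / 18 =5.39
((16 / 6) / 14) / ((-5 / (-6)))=8 / 35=0.23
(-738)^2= 544644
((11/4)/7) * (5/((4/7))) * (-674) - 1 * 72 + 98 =-18327/8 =-2290.88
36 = 36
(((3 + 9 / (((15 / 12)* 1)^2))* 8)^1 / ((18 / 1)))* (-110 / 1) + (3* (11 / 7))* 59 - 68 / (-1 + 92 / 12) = -16834 / 105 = -160.32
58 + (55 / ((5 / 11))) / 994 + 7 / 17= 989099 / 16898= 58.53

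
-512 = -512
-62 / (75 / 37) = -2294 / 75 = -30.59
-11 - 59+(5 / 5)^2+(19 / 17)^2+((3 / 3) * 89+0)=6141 / 289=21.25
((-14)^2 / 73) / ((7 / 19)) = 532 / 73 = 7.29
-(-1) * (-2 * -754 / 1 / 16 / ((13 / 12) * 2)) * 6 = 261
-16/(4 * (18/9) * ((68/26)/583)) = -7579/17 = -445.82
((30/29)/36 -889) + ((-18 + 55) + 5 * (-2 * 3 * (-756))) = 3798077/174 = 21828.03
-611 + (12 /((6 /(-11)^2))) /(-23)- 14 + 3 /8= -116867 /184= -635.15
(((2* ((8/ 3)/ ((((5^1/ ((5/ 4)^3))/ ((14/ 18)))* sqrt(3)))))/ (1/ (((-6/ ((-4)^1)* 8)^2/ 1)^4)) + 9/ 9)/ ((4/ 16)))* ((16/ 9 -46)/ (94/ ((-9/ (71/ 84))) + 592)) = -15528709324800* sqrt(3)/ 220439 -66864/ 220439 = -122013407.76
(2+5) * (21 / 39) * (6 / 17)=294 / 221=1.33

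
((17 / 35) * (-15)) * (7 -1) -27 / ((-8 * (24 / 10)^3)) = -155797 / 3584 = -43.47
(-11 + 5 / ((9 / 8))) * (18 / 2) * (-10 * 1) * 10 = 5900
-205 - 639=-844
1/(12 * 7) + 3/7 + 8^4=344101/84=4096.44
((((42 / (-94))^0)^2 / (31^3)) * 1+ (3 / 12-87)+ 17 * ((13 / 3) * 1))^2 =21875965980625 / 127800530064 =171.17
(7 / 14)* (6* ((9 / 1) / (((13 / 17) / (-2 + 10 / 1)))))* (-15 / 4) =-1059.23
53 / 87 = 0.61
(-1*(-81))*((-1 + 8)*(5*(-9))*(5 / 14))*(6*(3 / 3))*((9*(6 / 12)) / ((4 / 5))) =-2460375 / 8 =-307546.88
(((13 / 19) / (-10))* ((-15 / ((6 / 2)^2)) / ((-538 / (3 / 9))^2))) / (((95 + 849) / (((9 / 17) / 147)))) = 0.00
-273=-273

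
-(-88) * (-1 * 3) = -264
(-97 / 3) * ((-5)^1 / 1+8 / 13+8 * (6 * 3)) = -58685 / 13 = -4514.23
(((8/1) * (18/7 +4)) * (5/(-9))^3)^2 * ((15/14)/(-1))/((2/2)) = -5290000000/60761421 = -87.06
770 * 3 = 2310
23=23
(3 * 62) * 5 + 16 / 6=932.67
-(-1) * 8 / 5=8 / 5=1.60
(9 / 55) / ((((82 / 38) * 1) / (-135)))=-4617 / 451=-10.24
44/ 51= 0.86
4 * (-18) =-72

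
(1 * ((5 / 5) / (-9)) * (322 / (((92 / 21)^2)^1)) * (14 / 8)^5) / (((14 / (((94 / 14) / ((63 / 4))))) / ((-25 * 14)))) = 138237575 / 423936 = 326.08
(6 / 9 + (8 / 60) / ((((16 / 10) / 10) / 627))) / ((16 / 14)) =21973 / 48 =457.77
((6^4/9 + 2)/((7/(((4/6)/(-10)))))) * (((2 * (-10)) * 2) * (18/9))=2336/21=111.24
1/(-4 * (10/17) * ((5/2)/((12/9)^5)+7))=-4352/77755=-0.06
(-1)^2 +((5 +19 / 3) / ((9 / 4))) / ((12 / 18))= 77 / 9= 8.56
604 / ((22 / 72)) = 21744 / 11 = 1976.73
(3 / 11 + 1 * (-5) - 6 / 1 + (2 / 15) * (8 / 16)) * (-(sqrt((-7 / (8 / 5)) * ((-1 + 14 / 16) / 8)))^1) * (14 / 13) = 12313 * sqrt(70) / 34320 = 3.00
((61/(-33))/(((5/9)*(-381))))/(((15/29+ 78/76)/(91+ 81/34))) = 0.53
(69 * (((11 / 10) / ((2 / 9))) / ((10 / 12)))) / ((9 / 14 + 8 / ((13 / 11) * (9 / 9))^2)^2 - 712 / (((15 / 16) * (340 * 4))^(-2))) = -57359456154 / 161983148880616775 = -0.00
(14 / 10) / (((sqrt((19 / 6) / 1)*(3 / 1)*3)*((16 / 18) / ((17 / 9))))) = 119*sqrt(114) / 6840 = 0.19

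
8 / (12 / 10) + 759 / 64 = 3557 / 192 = 18.53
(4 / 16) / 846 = 1 / 3384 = 0.00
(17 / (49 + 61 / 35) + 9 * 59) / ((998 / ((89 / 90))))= 83984939 / 159520320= 0.53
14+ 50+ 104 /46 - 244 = -4088 /23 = -177.74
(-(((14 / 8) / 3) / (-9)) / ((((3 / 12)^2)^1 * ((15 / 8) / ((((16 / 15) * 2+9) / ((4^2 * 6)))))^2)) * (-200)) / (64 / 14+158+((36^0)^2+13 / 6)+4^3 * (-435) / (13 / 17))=71061172 / 3245606469675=0.00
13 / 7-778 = -5433 / 7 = -776.14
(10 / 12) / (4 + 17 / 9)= 15 / 106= 0.14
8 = 8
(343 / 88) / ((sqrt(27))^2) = 343 / 2376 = 0.14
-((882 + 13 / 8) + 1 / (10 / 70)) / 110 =-8.10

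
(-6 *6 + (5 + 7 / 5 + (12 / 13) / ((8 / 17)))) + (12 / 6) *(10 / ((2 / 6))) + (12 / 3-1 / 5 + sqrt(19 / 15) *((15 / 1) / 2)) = sqrt(285) / 2 + 4701 / 130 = 44.60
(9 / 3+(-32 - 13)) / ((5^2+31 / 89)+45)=-1246 / 2087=-0.60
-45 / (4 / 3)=-135 / 4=-33.75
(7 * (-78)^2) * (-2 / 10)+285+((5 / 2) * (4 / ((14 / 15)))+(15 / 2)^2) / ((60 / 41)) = -4584631 / 560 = -8186.84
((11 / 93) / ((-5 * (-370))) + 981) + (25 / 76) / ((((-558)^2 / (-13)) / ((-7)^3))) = 21473104819039 / 21888889200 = 981.00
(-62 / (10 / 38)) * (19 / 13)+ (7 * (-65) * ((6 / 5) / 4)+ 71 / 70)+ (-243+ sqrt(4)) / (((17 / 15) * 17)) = -12947861 / 26299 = -492.33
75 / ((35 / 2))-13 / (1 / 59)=-5339 / 7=-762.71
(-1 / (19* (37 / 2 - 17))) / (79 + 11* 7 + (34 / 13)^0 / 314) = -628 / 2792145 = -0.00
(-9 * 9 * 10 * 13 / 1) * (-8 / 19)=84240 / 19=4433.68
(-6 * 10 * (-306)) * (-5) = -91800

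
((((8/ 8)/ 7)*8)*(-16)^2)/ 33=2048/ 231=8.87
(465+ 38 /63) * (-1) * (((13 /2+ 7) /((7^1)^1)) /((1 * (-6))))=29333 /196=149.66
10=10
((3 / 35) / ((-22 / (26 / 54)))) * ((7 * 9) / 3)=-13 / 330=-0.04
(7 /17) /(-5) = -7 /85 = -0.08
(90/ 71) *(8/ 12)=0.85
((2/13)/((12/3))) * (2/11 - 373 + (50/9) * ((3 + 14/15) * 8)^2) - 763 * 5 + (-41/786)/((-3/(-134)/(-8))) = -10922441989/3034746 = -3599.13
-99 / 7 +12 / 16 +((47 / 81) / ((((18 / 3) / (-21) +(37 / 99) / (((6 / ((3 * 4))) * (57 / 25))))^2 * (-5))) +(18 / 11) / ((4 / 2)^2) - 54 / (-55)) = -82508334891 / 1066024960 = -77.40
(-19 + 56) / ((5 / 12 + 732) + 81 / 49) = 21756 / 431633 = 0.05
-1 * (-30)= 30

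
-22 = -22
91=91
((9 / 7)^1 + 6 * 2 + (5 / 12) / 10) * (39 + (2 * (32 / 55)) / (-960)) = 36018793 / 69300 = 519.75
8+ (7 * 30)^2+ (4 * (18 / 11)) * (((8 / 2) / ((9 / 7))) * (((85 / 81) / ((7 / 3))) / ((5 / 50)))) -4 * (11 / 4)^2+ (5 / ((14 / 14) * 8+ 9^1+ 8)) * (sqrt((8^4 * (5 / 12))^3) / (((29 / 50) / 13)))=52473167 / 1188+ 21299200 * sqrt(15) / 261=360228.52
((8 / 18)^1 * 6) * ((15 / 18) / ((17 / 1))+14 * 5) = 28580 / 153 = 186.80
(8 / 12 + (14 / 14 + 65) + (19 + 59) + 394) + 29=1703 / 3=567.67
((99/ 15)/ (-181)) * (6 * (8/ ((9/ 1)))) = -176/ 905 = -0.19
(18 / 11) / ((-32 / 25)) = -225 / 176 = -1.28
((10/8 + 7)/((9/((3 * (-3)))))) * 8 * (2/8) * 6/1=-99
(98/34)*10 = 490/17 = 28.82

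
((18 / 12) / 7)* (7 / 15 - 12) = -2.47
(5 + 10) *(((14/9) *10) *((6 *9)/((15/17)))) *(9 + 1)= 142800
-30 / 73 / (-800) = 3 / 5840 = 0.00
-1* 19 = -19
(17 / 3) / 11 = 17 / 33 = 0.52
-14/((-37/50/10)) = 7000/37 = 189.19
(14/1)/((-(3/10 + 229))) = -140/2293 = -0.06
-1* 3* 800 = -2400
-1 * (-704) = 704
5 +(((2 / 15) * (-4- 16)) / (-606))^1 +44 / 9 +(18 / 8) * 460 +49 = 994349 / 909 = 1093.89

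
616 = 616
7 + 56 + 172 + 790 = 1025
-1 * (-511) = 511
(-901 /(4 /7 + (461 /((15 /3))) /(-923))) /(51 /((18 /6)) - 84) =29106805 /1020611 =28.52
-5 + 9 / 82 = -401 / 82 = -4.89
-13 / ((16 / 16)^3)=-13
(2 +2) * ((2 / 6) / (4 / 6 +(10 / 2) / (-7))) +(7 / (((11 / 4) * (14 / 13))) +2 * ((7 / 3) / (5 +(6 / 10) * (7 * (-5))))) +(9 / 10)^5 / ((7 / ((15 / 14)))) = -1671179149 / 64680000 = -25.84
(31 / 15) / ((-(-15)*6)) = 31 / 1350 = 0.02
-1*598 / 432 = -299 / 216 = -1.38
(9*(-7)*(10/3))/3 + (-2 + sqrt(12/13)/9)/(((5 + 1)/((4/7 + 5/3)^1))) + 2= -4331/63 + 47*sqrt(39)/7371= -68.71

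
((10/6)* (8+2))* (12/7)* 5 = 142.86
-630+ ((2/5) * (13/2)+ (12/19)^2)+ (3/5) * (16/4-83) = -1217294/1805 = -674.40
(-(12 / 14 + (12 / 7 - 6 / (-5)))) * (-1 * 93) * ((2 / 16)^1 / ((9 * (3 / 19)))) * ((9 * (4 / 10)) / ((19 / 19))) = 19437 / 175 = 111.07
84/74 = 42/37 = 1.14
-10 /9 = -1.11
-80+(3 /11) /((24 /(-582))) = -3811 /44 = -86.61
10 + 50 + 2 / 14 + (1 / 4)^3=26951 / 448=60.16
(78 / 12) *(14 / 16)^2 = 637 / 128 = 4.98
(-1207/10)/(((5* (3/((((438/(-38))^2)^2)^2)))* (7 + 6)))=-2128819962713632662429/11039315976650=-192839843.27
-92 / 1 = -92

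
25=25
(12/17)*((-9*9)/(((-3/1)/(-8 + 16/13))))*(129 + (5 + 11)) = -4134240/221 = -18706.97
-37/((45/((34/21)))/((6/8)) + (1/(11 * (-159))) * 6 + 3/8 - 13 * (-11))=-2933656/14305965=-0.21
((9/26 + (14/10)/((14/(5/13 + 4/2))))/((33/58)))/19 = 116/2145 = 0.05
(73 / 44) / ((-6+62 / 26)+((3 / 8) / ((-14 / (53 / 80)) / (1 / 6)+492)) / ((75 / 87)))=-306147400 / 666917009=-0.46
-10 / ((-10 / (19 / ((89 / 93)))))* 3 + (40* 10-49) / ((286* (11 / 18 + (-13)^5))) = 389707727166 / 6542914477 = 59.56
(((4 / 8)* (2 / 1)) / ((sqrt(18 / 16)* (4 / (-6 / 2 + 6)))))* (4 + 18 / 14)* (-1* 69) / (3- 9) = 851* sqrt(2) / 28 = 42.98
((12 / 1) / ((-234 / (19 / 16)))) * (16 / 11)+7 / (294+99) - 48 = -2701529 / 56199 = -48.07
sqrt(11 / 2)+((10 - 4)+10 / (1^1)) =sqrt(22) / 2+16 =18.35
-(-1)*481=481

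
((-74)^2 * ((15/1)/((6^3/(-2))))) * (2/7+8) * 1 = -397010/63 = -6301.75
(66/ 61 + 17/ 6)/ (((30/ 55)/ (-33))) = -173393/ 732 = -236.88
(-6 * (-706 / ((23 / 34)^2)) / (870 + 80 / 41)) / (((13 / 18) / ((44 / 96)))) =6.74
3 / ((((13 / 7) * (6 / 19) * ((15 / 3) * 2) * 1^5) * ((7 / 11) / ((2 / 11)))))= 0.15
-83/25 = -3.32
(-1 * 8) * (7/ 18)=-28/ 9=-3.11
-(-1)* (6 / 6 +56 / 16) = 9 / 2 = 4.50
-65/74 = -0.88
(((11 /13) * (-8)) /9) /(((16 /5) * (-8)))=55 /1872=0.03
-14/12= -7/6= -1.17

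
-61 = -61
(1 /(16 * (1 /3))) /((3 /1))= 0.06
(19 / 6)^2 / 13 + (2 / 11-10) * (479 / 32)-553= -7198907 / 10296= -699.19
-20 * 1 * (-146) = 2920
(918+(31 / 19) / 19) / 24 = 331429 / 8664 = 38.25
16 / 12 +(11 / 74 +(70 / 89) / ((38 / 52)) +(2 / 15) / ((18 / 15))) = 3006271 / 1126206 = 2.67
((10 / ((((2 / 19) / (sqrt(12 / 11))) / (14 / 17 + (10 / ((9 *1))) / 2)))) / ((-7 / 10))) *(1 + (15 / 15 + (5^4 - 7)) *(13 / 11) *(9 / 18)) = -1617431050 *sqrt(33) / 129591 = -71698.14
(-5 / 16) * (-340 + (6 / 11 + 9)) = 18175 / 176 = 103.27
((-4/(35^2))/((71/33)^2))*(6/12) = -2178/6175225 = -0.00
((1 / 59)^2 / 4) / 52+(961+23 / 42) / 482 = 7310174681 / 3664406928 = 1.99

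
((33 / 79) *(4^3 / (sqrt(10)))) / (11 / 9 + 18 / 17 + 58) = 161568 *sqrt(10) / 3643085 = 0.14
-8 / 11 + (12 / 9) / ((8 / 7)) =29 / 66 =0.44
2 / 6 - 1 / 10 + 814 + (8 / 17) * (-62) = 400379 / 510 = 785.06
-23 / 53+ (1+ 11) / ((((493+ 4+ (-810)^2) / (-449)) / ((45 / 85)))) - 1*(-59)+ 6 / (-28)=483251584189 / 8282314558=58.35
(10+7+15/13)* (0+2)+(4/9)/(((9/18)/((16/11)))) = 48392/1287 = 37.60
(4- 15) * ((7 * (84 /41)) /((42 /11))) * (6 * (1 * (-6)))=60984 /41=1487.41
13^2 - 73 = 96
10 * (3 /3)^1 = 10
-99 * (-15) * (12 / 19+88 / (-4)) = -602910 / 19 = -31732.11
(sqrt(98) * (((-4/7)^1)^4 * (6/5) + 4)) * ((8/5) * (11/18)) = 2180464 * sqrt(2)/77175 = 39.96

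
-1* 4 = -4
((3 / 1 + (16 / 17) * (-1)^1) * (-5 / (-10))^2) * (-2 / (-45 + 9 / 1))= 35 / 1224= 0.03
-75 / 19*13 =-975 / 19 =-51.32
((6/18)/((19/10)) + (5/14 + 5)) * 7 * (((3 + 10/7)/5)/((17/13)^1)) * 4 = 711698/6783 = 104.92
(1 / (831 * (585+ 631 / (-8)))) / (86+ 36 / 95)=380 / 13805442057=0.00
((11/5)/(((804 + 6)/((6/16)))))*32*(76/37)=1672/24975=0.07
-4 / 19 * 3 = -12 / 19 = -0.63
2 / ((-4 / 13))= -13 / 2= -6.50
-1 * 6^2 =-36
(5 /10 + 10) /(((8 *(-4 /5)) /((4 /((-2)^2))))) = -105 /64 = -1.64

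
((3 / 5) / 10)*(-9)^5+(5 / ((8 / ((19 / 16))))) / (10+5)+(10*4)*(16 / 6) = -32987749 / 9600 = -3436.22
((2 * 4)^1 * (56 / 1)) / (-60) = -112 / 15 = -7.47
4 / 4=1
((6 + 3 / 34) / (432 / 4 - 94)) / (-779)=-207 / 370804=-0.00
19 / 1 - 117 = -98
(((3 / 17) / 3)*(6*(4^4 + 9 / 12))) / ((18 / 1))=1027 / 204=5.03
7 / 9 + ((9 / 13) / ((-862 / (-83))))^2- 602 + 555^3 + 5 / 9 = 64402083021958855 / 376723308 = 170953274.34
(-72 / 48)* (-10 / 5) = 3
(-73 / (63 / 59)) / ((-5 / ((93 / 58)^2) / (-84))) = -12417081 / 4205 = -2952.93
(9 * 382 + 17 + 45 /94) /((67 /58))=9419635 /3149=2991.31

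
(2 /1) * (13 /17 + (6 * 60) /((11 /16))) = 196126 /187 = 1048.80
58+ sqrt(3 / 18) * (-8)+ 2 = 60 - 4 * sqrt(6) / 3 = 56.73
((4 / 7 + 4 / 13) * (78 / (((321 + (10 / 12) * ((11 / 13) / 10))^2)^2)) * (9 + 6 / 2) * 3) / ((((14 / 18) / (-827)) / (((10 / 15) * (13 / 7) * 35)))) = -3300747082909286400 / 308387069671136598289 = -0.01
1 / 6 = 0.17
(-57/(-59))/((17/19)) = 1.08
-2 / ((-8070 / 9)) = 0.00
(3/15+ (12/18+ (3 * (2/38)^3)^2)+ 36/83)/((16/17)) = 80927748328/58572121845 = 1.38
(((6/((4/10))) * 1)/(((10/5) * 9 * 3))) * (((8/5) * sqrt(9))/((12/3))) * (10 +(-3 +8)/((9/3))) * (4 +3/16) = 2345/144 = 16.28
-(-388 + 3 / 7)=2713 / 7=387.57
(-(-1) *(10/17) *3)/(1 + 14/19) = 190/187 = 1.02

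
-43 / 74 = -0.58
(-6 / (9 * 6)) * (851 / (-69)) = 37 / 27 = 1.37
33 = 33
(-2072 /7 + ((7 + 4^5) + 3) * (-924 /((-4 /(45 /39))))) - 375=3574087 /13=274929.77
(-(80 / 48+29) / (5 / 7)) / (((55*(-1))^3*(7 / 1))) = 92 / 2495625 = 0.00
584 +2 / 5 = 2922 / 5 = 584.40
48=48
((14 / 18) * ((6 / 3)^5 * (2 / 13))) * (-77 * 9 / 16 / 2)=-1078 / 13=-82.92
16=16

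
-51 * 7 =-357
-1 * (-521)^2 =-271441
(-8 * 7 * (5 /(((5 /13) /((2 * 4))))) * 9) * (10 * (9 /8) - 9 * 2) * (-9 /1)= -3184272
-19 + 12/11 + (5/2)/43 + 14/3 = -37417/2838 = -13.18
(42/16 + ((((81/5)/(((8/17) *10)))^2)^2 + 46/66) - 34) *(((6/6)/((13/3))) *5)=92728271093153/732160000000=126.65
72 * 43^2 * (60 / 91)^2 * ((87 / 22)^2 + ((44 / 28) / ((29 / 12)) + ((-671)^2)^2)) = 11732193154362160.21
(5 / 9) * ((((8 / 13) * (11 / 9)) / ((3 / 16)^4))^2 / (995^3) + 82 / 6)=1209164955217519849 / 159251491535370975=7.59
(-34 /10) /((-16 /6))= 51 /40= 1.28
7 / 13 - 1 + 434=5636 / 13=433.54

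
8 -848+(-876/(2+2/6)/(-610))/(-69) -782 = -79648748/49105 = -1622.01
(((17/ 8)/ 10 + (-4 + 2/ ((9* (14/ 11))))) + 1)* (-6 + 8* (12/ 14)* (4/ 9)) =408239/ 52920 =7.71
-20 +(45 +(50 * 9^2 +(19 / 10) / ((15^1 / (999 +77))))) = 315847 / 75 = 4211.29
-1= -1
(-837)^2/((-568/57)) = -70303.58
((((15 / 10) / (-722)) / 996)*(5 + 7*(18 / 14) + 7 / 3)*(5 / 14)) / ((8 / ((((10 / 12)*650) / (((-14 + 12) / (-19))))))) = -56875 / 7266816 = -0.01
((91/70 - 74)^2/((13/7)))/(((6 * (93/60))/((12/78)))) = 3699703/78585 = 47.08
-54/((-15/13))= 234/5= 46.80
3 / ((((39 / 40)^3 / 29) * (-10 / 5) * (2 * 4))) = -116000 / 19773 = -5.87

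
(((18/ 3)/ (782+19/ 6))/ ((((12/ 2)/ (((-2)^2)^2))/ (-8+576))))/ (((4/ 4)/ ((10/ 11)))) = 545280/ 51821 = 10.52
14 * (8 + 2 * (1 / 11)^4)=1639820 / 14641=112.00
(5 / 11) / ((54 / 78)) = 65 / 99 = 0.66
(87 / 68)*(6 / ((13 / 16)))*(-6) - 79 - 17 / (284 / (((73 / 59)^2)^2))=-103301870614625 / 760534045804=-135.83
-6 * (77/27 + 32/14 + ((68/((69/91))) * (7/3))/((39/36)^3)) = -249371786/244881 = -1018.34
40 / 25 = 8 / 5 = 1.60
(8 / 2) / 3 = 4 / 3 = 1.33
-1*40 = -40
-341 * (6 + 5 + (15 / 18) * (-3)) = -5797 / 2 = -2898.50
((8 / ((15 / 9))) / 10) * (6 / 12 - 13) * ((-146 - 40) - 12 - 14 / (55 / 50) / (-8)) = 12963 / 11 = 1178.45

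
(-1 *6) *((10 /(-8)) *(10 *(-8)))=-600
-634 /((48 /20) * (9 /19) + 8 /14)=-210805 /568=-371.14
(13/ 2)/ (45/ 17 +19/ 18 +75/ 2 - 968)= -1989/ 283600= -0.01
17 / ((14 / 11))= 187 / 14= 13.36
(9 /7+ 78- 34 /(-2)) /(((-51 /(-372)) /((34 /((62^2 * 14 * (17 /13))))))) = 8762 /25823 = 0.34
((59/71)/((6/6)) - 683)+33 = -46091/71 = -649.17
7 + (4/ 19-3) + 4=156/ 19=8.21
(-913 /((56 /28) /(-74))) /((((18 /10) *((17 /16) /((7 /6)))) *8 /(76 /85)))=17971492 /7803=2303.15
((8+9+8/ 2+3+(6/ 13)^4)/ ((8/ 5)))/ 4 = 429225/ 114244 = 3.76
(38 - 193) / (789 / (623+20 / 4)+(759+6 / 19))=-0.20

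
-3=-3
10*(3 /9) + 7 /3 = 17 /3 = 5.67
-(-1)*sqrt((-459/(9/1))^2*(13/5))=51*sqrt(65)/5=82.24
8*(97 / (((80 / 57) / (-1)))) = -5529 / 10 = -552.90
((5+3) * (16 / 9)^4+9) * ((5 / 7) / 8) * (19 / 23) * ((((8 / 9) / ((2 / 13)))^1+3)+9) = 1108340300 / 9506889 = 116.58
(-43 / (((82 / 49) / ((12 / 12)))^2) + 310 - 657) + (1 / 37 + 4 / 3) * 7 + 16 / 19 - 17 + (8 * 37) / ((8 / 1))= -4707919103 / 14180916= -331.99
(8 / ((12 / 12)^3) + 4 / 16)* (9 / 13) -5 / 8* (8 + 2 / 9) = 67 / 117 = 0.57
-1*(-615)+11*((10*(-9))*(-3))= 3585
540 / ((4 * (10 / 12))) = 162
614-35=579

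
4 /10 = 2 /5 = 0.40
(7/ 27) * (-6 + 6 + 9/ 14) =1/ 6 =0.17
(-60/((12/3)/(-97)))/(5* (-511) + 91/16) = -23280/40789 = -0.57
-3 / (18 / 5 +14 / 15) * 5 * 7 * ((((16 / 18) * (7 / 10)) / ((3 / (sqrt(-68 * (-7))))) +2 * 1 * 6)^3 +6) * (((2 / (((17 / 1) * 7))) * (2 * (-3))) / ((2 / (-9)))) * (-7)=1616291264 * sqrt(119) / 117045 +3090759 / 17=332449.33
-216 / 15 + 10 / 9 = -598 / 45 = -13.29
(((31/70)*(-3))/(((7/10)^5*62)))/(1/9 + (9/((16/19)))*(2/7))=-0.04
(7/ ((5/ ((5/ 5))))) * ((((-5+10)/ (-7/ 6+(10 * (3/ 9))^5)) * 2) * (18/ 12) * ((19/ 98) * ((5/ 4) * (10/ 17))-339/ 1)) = -823094217/ 47465054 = -17.34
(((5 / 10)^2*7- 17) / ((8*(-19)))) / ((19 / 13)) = 793 / 11552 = 0.07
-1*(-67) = 67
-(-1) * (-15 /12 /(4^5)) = -5 /4096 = -0.00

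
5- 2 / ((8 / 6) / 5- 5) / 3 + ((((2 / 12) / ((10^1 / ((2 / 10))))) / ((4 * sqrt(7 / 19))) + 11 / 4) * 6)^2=277.66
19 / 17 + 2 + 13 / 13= 70 / 17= 4.12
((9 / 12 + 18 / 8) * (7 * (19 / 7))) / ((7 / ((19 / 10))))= 1083 / 70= 15.47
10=10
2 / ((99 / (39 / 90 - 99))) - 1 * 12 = -20777 / 1485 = -13.99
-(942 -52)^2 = -792100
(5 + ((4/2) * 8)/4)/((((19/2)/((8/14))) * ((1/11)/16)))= 12672/133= 95.28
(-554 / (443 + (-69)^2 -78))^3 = -21253933 / 16836267547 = -0.00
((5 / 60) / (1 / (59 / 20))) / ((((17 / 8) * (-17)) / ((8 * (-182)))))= 42952 / 4335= 9.91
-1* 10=-10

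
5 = 5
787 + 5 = 792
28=28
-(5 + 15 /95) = -98 /19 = -5.16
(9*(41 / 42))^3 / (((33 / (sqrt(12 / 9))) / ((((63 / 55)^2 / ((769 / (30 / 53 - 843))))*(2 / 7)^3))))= -12359878614*sqrt(3) / 26910828175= -0.80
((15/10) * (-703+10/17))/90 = -11941/1020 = -11.71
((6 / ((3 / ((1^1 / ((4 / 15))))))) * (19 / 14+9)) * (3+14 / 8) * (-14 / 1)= -41325 / 8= -5165.62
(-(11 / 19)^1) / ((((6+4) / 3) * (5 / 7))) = -231 / 950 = -0.24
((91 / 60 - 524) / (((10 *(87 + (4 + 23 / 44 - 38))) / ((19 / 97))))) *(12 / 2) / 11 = -595631 / 5710875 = -0.10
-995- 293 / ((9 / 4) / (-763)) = 885281 / 9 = 98364.56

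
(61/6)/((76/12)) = 61/38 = 1.61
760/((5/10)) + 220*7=3060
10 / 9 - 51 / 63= 0.30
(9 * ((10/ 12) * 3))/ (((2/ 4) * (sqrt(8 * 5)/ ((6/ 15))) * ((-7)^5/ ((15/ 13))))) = -27 * sqrt(10)/ 436982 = -0.00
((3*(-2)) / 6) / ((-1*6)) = 1 / 6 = 0.17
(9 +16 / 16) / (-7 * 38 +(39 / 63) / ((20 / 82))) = -2100 / 55327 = -0.04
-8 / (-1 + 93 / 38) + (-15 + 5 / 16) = -17789 / 880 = -20.21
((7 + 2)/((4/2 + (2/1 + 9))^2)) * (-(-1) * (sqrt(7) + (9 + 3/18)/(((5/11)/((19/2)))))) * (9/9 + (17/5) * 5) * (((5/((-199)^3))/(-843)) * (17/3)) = 1530 * sqrt(7)/374241765911 + 586245/748483531822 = 0.00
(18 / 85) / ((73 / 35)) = 126 / 1241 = 0.10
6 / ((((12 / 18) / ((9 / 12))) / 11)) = 74.25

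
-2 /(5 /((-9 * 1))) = 18 /5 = 3.60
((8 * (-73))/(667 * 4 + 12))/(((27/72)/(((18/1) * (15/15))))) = -3504/335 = -10.46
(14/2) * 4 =28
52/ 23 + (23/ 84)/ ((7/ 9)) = 11779/ 4508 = 2.61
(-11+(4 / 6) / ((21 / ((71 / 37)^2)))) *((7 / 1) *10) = -9386350 / 12321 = -761.82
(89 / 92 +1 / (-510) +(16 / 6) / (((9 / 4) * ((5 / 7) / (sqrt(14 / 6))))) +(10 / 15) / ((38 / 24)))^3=210796804021818387923 / 7173479228049144000 +8240185005645614 * sqrt(21) / 1222093774128375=60.28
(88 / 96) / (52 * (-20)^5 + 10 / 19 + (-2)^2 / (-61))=-12749 / 2314291193592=-0.00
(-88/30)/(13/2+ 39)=-88/1365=-0.06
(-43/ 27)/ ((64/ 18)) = -43/ 96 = -0.45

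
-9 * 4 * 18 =-648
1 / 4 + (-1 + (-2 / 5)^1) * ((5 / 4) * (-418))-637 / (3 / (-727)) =1861177 / 12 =155098.08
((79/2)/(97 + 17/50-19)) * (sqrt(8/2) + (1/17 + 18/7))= 2.33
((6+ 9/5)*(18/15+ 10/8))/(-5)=-1911/500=-3.82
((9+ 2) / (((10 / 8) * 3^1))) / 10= 22 / 75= 0.29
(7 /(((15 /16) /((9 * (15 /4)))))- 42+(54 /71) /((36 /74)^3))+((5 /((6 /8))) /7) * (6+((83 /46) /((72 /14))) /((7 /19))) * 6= 316455593 /1234548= 256.33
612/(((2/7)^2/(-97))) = -727209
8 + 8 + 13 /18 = 301 /18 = 16.72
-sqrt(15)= -3.87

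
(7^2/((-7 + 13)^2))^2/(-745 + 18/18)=-2401/964224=-0.00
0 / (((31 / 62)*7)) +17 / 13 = 17 / 13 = 1.31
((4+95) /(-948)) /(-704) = 3 /20224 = 0.00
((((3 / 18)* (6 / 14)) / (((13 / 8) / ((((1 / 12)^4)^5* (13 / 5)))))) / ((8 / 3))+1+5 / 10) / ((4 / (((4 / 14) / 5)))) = 134181599735661629276161 / 6261807987664209366220800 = 0.02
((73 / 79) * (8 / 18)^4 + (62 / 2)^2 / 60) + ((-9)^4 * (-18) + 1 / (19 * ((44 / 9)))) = -63958296257672 / 541643355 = -118081.94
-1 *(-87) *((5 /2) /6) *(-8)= -290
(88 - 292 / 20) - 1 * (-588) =3307 / 5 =661.40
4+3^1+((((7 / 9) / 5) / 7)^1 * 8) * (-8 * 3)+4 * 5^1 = 341 / 15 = 22.73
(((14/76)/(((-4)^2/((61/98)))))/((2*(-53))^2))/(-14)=-61/1338971648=-0.00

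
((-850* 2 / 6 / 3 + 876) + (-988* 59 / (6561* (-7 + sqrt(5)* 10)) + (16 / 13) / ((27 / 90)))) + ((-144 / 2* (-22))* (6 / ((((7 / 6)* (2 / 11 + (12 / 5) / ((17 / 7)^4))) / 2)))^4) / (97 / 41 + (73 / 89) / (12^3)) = 287346819155613696892989645985088127838745453699882 / 151767488625921226459054407639426402172311-582920* sqrt(5) / 2959011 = 1893335797.35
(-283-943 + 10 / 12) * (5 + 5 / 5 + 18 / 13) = -117616 / 13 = -9047.38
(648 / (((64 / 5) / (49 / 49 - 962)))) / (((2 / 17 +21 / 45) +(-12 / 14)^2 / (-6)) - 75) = 4863116475 / 7450832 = 652.69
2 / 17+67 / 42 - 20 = -13057 / 714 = -18.29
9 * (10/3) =30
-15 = -15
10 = 10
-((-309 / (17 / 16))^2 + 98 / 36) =-439990609 / 5202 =-84581.05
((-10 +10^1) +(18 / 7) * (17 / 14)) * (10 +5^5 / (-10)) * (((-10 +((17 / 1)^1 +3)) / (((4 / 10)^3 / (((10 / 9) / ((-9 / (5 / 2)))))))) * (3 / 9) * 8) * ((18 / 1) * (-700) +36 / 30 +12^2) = -667175093750 / 441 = -1512868693.31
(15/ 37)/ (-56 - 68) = -15/ 4588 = -0.00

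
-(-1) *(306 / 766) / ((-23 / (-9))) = 0.16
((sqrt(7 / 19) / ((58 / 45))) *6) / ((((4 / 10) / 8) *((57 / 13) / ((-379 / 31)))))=-4434300 *sqrt(133) / 324539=-157.57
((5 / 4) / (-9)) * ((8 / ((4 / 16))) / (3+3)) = -20 / 27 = -0.74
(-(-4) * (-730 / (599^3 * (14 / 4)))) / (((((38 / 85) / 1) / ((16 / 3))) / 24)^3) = -940176834560000 / 10319040335387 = -91.11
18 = 18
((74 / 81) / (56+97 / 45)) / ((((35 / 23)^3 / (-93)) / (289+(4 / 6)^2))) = -14541682058 / 121180185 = -120.00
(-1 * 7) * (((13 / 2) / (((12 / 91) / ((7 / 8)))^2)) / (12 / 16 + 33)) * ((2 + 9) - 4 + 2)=-36924979 / 69120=-534.22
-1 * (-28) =28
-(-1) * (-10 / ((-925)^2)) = -2 / 171125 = -0.00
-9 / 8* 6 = -27 / 4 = -6.75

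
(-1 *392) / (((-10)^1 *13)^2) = -98 / 4225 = -0.02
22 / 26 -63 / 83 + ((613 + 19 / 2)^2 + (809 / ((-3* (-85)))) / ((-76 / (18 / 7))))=18907351215589 / 48792380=387506.23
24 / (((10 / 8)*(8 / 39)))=468 / 5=93.60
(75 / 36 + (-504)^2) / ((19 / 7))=21337519 / 228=93585.61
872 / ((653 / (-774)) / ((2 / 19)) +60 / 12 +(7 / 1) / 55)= -74242080 / 245849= -301.98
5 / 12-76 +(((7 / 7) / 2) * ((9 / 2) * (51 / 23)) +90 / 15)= -4457 / 69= -64.59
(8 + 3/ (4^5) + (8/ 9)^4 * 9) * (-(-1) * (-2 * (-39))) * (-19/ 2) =-2511609373/ 248832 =-10093.59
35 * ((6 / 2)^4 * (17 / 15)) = 3213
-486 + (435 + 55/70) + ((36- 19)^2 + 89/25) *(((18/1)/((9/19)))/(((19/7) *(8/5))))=87839/35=2509.69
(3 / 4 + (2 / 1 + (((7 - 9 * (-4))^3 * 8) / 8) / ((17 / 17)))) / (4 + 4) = 318039 / 32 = 9938.72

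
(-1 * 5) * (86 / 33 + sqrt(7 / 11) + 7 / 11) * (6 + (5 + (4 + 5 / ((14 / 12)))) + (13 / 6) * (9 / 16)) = -819085 / 2464 -22965 * sqrt(77) / 2464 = -414.21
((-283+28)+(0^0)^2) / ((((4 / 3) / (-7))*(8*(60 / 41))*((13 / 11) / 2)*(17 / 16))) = 400939 / 2210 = 181.42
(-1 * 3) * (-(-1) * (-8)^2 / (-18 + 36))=-32 / 3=-10.67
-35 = -35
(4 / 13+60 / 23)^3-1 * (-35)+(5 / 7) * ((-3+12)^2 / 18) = 23583798837 / 374232586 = 63.02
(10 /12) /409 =5 /2454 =0.00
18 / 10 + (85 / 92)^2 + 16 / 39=5056859 / 1650480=3.06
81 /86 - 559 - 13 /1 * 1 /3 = -145097 /258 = -562.39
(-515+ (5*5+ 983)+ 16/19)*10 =93830/19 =4938.42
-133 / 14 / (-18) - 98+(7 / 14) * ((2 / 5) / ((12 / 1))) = -8771 / 90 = -97.46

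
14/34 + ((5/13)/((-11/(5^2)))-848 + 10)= -2038302/2431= -838.46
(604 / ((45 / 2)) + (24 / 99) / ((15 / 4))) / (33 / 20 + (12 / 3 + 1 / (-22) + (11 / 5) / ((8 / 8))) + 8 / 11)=5920 / 1877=3.15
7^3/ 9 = 343/ 9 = 38.11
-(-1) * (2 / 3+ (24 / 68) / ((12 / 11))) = 101 / 102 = 0.99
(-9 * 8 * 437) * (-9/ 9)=31464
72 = 72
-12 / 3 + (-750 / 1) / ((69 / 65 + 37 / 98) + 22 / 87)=-419393176 / 937669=-447.27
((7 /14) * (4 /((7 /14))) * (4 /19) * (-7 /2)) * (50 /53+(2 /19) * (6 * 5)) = -231280 /19133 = -12.09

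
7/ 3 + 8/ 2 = 19/ 3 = 6.33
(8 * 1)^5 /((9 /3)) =32768 /3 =10922.67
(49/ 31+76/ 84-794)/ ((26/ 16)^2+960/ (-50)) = 164888320/ 3449649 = 47.80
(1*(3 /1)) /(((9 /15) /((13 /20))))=13 /4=3.25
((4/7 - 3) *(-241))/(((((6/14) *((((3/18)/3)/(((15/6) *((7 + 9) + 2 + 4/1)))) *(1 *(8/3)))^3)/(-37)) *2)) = -165472486999875/128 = -1292753804686.52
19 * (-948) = -18012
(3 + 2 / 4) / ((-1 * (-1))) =7 / 2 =3.50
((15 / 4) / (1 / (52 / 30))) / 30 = 13 / 60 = 0.22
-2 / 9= -0.22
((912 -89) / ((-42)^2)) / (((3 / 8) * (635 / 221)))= 0.43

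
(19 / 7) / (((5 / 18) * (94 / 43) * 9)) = 817 / 1645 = 0.50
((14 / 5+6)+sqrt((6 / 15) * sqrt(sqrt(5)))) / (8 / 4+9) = sqrt(2) * 5^(5 / 8) / 55+4 / 5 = 0.87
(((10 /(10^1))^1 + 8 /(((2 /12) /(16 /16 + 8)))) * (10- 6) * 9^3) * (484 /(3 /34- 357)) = -6925935456 /4045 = -1712221.37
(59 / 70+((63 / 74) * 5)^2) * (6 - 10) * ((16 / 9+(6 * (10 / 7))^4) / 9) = -424058018643472 / 9318557115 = -45506.83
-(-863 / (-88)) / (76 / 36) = -7767 / 1672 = -4.65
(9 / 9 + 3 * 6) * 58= 1102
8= 8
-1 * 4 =-4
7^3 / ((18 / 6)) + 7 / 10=3451 / 30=115.03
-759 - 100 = -859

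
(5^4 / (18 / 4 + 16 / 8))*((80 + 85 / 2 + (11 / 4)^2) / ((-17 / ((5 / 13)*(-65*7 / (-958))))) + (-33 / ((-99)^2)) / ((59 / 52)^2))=-235755919049375 / 1751089090608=-134.63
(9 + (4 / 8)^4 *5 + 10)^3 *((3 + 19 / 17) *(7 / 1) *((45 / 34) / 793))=346.52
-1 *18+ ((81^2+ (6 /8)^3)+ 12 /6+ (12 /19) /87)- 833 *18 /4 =98630909 /35264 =2796.93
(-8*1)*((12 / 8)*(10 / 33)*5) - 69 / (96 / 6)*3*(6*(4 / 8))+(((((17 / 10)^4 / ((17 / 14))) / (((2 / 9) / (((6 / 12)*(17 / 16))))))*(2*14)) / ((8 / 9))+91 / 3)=491.30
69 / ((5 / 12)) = 165.60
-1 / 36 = -0.03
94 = 94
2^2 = 4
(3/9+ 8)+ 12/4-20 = -26/3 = -8.67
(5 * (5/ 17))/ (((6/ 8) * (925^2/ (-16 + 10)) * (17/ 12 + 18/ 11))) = -1056/ 234475475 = -0.00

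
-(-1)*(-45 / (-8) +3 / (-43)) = 1911 / 344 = 5.56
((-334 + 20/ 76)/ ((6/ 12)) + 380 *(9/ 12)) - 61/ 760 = -290741/ 760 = -382.55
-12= -12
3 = 3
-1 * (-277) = 277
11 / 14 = 0.79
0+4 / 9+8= 76 / 9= 8.44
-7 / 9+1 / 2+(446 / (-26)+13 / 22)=-21674 / 1287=-16.84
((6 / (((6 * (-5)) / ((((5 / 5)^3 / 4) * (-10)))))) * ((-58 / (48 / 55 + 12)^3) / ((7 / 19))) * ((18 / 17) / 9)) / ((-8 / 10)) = 458363125 / 84464989056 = 0.01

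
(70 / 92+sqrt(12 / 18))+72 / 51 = sqrt(6) / 3+1699 / 782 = 2.99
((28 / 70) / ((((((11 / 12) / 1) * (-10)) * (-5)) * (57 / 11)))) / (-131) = -4 / 311125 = -0.00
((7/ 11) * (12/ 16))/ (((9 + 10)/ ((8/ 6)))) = 7/ 209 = 0.03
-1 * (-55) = 55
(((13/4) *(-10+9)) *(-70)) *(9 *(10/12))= 6825/4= 1706.25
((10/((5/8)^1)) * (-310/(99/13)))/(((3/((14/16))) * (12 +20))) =-5.94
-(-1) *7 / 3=7 / 3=2.33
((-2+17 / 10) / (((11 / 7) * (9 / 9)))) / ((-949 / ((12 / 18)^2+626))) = 19733 / 156585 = 0.13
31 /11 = 2.82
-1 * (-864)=864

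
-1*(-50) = 50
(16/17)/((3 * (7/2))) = 32/357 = 0.09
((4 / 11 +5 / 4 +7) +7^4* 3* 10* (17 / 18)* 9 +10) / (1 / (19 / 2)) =511860741 / 88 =5816599.33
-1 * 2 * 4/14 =-4/7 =-0.57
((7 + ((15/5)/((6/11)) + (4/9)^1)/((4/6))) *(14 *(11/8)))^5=688050733391135190307/254803968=2700314044525.14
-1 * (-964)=964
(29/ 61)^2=841/ 3721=0.23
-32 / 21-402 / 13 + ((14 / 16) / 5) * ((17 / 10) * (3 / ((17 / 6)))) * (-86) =-1625357 / 27300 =-59.54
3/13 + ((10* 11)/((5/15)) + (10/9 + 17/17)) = 38884/117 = 332.34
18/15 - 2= -4/5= -0.80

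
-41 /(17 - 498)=41 /481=0.09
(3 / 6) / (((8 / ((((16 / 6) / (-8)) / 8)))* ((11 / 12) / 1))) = -0.00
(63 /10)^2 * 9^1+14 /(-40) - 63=14693 /50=293.86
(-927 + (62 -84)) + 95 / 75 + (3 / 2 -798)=-52327 / 30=-1744.23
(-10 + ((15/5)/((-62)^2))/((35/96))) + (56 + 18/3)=1749092/33635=52.00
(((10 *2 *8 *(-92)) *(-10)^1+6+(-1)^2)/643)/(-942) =-49069/201902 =-0.24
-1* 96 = -96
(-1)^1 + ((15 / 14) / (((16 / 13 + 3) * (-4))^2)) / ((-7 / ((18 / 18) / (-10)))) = -9485893 / 9486400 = -1.00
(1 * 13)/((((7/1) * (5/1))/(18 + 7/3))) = 793/105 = 7.55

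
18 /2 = 9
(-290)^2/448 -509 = -35983/112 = -321.28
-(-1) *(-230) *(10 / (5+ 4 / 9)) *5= -2112.24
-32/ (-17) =1.88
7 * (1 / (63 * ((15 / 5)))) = 1 / 27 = 0.04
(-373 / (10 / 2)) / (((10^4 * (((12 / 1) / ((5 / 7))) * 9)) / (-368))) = 8579 / 472500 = 0.02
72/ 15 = 24/ 5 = 4.80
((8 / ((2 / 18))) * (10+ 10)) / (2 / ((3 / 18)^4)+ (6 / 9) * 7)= 432 / 779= 0.55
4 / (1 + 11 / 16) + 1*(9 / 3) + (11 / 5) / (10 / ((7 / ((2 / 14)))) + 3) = 128378 / 21195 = 6.06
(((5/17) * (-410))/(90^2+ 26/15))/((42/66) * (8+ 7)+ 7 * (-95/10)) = 338250/1294312663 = 0.00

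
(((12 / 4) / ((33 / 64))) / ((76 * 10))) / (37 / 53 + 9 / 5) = 212 / 69179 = 0.00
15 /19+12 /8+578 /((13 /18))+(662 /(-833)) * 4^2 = 325037891 /411502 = 789.88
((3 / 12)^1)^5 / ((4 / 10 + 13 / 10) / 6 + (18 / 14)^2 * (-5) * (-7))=105 / 6251264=0.00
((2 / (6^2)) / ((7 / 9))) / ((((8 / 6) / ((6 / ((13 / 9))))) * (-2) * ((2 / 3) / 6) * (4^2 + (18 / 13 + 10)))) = -729 / 19936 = -0.04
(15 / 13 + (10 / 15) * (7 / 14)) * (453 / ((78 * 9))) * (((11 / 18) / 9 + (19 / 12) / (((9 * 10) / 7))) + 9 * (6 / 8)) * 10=98479331 / 1478412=66.61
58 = 58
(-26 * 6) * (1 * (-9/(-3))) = -468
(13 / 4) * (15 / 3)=65 / 4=16.25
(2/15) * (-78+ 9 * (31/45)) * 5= -718/15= -47.87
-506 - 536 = -1042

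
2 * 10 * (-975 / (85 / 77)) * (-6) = 1801800 / 17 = 105988.24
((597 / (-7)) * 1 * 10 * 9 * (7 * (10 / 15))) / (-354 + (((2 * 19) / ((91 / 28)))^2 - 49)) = 134.52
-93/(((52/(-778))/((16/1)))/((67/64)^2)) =162398553/6656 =24398.82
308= 308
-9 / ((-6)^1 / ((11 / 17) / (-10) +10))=5067 / 340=14.90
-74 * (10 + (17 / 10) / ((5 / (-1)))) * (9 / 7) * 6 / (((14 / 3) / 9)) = -1861137 / 175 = -10635.07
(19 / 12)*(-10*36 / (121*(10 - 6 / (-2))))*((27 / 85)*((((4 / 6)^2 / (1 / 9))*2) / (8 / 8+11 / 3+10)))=-18468 / 294151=-0.06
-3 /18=-1 /6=-0.17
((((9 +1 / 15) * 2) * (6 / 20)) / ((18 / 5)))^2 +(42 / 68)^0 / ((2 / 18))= 22849 / 2025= 11.28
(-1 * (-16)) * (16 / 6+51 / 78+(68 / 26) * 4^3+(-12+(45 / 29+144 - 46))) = 4673416 / 1131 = 4132.11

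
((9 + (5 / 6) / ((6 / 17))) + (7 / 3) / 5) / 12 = 2129 / 2160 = 0.99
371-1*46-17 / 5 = 1608 / 5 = 321.60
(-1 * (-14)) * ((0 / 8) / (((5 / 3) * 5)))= 0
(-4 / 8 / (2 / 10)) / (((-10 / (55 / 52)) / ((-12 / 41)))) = -165 / 2132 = -0.08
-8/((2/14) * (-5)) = 56/5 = 11.20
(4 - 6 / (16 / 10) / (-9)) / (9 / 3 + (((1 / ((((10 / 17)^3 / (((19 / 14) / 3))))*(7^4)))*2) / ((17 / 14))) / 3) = 47719875 / 32418991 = 1.47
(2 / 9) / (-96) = -1 / 432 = -0.00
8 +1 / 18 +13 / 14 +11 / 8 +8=9253 / 504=18.36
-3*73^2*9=-143883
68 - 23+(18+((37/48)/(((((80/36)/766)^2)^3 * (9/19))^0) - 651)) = -28187/48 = -587.23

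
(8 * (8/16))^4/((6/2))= 256/3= 85.33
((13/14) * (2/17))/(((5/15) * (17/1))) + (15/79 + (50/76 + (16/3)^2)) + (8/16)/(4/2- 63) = 48850089583/1667051127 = 29.30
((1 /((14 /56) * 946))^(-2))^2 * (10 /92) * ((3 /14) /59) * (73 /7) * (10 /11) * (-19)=-473357870227275 /2127776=-222466025.67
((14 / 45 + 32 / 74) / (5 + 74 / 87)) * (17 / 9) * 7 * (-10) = -8544676 / 508491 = -16.80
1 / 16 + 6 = 97 / 16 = 6.06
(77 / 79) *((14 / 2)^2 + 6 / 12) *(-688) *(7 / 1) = -18356184 / 79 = -232356.76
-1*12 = -12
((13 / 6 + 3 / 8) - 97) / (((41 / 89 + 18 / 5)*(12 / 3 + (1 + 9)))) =-1008815 / 607152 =-1.66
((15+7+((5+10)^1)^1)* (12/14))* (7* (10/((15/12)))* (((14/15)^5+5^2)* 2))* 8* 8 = 1479314151424/253125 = 5844204.06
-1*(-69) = 69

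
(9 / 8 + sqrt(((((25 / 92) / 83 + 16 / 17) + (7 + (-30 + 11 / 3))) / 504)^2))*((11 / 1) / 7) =2507686555 / 1373930208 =1.83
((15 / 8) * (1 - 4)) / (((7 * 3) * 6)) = -5 / 112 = -0.04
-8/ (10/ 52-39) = 208/ 1009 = 0.21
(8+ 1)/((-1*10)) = -9/10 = -0.90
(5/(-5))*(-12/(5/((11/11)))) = 2.40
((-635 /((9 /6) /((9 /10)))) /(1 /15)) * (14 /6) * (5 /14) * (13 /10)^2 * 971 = -62521719 /8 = -7815214.88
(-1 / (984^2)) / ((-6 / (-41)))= -1 / 141696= -0.00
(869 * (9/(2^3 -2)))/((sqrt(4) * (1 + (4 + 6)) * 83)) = 237/332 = 0.71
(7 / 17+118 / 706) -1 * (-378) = 2271852 / 6001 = 378.58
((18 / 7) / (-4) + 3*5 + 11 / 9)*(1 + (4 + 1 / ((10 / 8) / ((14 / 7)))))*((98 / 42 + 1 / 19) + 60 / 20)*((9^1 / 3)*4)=13258102 / 1995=6645.67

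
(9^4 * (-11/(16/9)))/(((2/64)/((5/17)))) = -6495390/17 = -382081.76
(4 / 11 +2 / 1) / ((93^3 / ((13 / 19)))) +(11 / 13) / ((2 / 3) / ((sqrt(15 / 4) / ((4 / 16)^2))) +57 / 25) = 1138383993719342 / 3067137619527267 - 16500 * sqrt(15) / 18244759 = 0.37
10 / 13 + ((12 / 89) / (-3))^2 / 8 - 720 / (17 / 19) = -1407323628 / 1750541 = -803.94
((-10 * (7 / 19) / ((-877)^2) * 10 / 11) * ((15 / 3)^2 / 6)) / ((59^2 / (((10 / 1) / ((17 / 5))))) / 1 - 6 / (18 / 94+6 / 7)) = -10062500 / 653194999328553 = -0.00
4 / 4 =1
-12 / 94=-6 / 47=-0.13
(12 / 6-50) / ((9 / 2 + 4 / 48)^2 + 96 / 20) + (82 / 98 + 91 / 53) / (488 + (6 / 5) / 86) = -9390588395080 / 5063044361011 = -1.85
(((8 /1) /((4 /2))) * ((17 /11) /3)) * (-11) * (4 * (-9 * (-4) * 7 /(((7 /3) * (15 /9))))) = -29376 /5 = -5875.20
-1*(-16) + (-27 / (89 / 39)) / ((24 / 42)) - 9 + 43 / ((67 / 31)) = 147655 / 23852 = 6.19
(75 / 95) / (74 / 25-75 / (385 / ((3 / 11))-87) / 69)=34275750 / 128475587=0.27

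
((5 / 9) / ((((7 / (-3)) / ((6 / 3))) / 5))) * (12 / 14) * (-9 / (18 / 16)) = 800 / 49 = 16.33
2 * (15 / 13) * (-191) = -5730 / 13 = -440.77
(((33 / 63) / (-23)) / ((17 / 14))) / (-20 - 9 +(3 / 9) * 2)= 22 / 33235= 0.00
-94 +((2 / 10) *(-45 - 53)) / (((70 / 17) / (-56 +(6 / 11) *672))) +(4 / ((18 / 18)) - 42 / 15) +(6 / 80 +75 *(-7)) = -4611027 / 2200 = -2095.92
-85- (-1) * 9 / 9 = -84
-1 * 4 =-4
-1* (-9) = 9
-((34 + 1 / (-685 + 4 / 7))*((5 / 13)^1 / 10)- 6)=4.69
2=2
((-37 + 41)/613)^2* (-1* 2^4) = -256/375769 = -0.00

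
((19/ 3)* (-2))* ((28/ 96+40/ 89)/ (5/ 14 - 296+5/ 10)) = 210539/ 6619464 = 0.03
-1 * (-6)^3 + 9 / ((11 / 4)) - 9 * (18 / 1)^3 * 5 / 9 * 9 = -2884428 / 11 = -262220.73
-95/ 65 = -19/ 13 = -1.46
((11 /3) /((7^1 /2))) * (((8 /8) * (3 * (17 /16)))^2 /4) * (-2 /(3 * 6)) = -3179 /10752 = -0.30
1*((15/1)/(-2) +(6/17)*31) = 117/34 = 3.44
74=74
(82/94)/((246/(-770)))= -385/141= -2.73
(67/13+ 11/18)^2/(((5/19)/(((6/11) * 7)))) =242033533/501930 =482.21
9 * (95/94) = 855/94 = 9.10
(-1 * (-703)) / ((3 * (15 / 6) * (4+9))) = 7.21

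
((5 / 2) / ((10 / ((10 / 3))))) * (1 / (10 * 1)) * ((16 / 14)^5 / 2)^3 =1099511627776 / 14242684529829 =0.08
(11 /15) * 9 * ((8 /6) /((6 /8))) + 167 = 178.73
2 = 2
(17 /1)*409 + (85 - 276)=6762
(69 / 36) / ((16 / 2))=23 / 96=0.24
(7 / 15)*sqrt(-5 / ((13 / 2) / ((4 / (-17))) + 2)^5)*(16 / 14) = 1024*sqrt(82) / 25845375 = 0.00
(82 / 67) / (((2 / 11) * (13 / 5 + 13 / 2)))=4510 / 6097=0.74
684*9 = 6156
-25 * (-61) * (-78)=-118950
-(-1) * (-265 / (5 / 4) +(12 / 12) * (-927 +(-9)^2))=-1058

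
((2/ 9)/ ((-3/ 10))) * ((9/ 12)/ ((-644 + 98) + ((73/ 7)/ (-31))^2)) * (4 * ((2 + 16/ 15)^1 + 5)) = 22791076/ 694042155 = 0.03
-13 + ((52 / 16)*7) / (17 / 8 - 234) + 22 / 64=-108157 / 8480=-12.75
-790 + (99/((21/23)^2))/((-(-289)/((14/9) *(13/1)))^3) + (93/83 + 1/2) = -788.34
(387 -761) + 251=-123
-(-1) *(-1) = -1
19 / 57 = 1 / 3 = 0.33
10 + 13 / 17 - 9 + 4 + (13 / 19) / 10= 5.83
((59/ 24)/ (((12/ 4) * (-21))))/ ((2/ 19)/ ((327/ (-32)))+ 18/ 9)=-122189/ 6230448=-0.02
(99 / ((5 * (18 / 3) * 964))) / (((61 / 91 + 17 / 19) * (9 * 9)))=0.00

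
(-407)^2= 165649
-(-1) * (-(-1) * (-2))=-2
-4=-4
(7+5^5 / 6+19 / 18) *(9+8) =80920 / 9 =8991.11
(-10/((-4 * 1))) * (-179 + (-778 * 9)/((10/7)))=-12701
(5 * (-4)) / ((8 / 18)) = -45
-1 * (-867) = 867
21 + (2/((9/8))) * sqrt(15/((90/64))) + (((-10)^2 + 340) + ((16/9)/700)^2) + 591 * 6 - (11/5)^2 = 64 * sqrt(6)/27 + 9927858166/2480625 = 4007.97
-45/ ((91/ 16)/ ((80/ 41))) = -15.44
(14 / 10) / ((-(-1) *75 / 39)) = 91 / 125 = 0.73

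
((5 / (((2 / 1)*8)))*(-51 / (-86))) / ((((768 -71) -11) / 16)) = 255 / 58996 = 0.00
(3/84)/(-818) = -1/22904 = -0.00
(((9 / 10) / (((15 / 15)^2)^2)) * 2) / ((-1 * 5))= -9 / 25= -0.36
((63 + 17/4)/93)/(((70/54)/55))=26631/868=30.68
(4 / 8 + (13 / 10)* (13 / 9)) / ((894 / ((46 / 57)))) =0.00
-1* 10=-10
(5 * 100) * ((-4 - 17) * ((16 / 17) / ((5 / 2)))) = -67200 / 17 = -3952.94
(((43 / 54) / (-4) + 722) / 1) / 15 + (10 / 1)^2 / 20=172109 / 3240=53.12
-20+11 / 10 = -18.90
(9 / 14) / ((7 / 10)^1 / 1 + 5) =0.11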